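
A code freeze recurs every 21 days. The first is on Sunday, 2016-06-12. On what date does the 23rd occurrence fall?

The 23rd occurrence is 22 intervals after the first: 22 × 21 = 462 days after 2016-06-12.
June has 30 days — 18 days to the end of June leaves 444.
From end of June to end of 2016 is 184 days (260 left).
January has 31 days (229 left).
February has 28 days (201 left).
March has 31 days (170 left).
April has 30 days (140 left).
May has 31 days (109 left).
June has 30 days (79 left).
July has 31 days (48 left).
August has 31 days (17 left).
17 days into September → 2017-09-17.

2017-09-17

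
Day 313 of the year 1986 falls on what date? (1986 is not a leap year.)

January has 31 days (313 − 31 = 282 remain).
February has 28 days (282 − 28 = 254 remain).
March has 31 days (254 − 31 = 223 remain).
April has 30 days (223 − 30 = 193 remain).
May has 31 days (193 − 31 = 162 remain).
June has 30 days (162 − 30 = 132 remain).
July has 31 days (132 − 31 = 101 remain).
August has 31 days (101 − 31 = 70 remain).
September has 30 days (70 − 30 = 40 remain).
October has 31 days (40 − 31 = 9 remain).
9 into November → November 9.

9 November 1986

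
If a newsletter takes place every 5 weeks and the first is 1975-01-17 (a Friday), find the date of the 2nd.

1975-02-21

The 2nd occurrence is 1 interval after the first: 1 × 35 = 35 days after 1975-01-17.
January has 31 days — 14 days to the end of January leaves 21.
21 days into February → 1975-02-21.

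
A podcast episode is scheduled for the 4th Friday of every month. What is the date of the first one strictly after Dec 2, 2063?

Dec 2063 starts on a Saturday; its first Friday is the 7th, so the 4th Friday is the 28th — Dec 28, 2063.
Dec 28, 2063 is after Dec 2, 2063, so that is the next one.

Dec 28, 2063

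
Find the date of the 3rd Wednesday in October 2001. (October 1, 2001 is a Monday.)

October 2001 begins on a Monday, so the first Wednesday is October 3 (2 days later).
The 3rd Wednesday is 2 weeks later: 3 + 14 = 17.

October 17, 2001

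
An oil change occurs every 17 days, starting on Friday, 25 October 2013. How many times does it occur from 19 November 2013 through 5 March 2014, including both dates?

6

Occurrences land 17·i days after 25 October 2013 for i = 0, 1, 2, …
19 November 2013 is 25 days after the start; 25 ÷ 17 = 1 remainder 8; since the remainder is 8, round up to i = 2. First occurrence in the window: #3 on 28 November 2013 (2×17 = 34 days in).
5 March 2014 is 131 days after the start; 131 ÷ 17 = 7 remainder 12. Last occurrence in the window: #8 on 21 February 2014.
Occurrences #3 through #8: 6 in total.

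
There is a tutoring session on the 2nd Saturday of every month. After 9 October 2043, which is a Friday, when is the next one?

10 October 2043

October 2043 starts on a Thursday; its first Saturday is the 3rd, so the 2nd Saturday is the 10th — 10 October 2043.
10 October 2043 is after 9 October 2043, so that is the next one.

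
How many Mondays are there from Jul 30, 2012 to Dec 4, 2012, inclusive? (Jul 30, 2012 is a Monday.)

Jul 30, 2012 is a Monday; the first Monday on or after it is Jul 30, 2012.
From Jul 30, 2012 to Dec 4, 2012: 1 + 31 + 30 + 31 + 30 + 4 = 127 days (rest of Jul, Aug, Sep, Oct, Nov, Dec).
127 ÷ 7 = 18 full weeks with remainder 1, so 18 more Mondays after the first → 19.

19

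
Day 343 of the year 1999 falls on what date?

1999-12-09

January has 31 days (343 − 31 = 312 remain).
February has 28 days (312 − 28 = 284 remain).
March has 31 days (284 − 31 = 253 remain).
April has 30 days (253 − 30 = 223 remain).
May has 31 days (223 − 31 = 192 remain).
June has 30 days (192 − 30 = 162 remain).
July has 31 days (162 − 31 = 131 remain).
August has 31 days (131 − 31 = 100 remain).
September has 30 days (100 − 30 = 70 remain).
October has 31 days (70 − 31 = 39 remain).
November has 30 days (39 − 30 = 9 remain).
9 into December → December 9.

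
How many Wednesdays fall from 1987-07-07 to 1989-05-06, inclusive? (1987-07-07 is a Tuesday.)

96

1987-07-07 is a Tuesday; the first Wednesday on or after it is 1987-07-08 (1 day later).
From 1987-07-08 to 1989-05-06: 176 + 366 + 126 = 668 days (rest of 1987, 1988, to 1989-05-06 in 1989).
668 ÷ 7 = 95 full weeks with remainder 3, so 95 more Wednesdays after the first → 96.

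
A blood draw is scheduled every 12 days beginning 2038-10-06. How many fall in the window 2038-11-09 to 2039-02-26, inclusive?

Occurrences land 12·i days after 2038-10-06 for i = 0, 1, 2, …
2038-11-09 is 34 days after the start; 34 ÷ 12 = 2 remainder 10; since the remainder is 10, round up to i = 3. First occurrence in the window: #4 on 2038-11-11 (3×12 = 36 days in).
2039-02-26 is 143 days after the start; 143 ÷ 12 = 11 remainder 11. Last occurrence in the window: #12 on 2039-02-15.
Occurrences #4 through #12: 9 in total.

9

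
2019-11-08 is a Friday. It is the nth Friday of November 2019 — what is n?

2nd

Day 8 falls in week ⌈8/7⌉ of the month.
Days 1–7 hold the 1st Friday, 8–14 the 2nd, 15–21 the 3rd, 22–28 the 4th, 29–31 the 5th.
8 is in the range for the 2nd.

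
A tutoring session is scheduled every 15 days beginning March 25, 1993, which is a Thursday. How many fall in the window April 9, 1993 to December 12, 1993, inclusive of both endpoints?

Occurrences land 15·i days after March 25, 1993 for i = 0, 1, 2, …
April 9, 1993 is 15 days after the start; 15 ÷ 15 = 1 remainder 0. First occurrence in the window: #2 on April 9, 1993 (1×15 = 15 days in).
December 12, 1993 is 262 days after the start; 262 ÷ 15 = 17 remainder 7. Last occurrence in the window: #18 on December 5, 1993.
Occurrences #2 through #18: 17 in total.

17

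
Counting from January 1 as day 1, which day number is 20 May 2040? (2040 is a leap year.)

Days in months before May: 31 + 29 + 31 + 30 = 121.
Plus 20 days into May → day 141.

141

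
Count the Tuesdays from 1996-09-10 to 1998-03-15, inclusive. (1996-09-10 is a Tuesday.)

1996-09-10 is a Tuesday; the first Tuesday on or after it is 1996-09-10.
From 1996-09-10 to 1998-03-15: 112 + 365 + 74 = 551 days (rest of 1996, 1997, to 1998-03-15 in 1998).
551 ÷ 7 = 78 full weeks with remainder 5, so 78 more Tuesdays after the first → 79.

79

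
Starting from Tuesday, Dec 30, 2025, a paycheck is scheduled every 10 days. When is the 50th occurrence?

May 4, 2027

The 50th occurrence is 49 intervals after the first: 49 × 10 = 490 days after Dec 30, 2025.
Dec has 31 days — 1 day to the end of Dec leaves 489.
2026 has 365 days (124 left).
Jan has 31 days (93 left).
Feb has 28 days (65 left).
Mar has 31 days (34 left).
Apr has 30 days (4 left).
4 days into May → May 4, 2027.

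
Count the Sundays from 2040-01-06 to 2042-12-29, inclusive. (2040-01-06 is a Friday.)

2040-01-06 is a Friday; the first Sunday on or after it is 2040-01-08 (2 days later).
From 2040-01-08 to 2042-12-29: 358 + 365 + 363 = 1086 days (rest of 2040, 2041, to 2042-12-29 in 2042).
1086 ÷ 7 = 155 full weeks with remainder 1, so 155 more Sundays after the first → 156.

156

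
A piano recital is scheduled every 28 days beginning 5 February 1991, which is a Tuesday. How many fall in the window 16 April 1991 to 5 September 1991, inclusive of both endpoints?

5

Occurrences land 28·i days after 5 February 1991 for i = 0, 1, 2, …
16 April 1991 is 70 days after the start; 70 ÷ 28 = 2 remainder 14; since the remainder is 14, round up to i = 3. First occurrence in the window: #4 on 30 April 1991 (3×28 = 84 days in).
5 September 1991 is 212 days after the start; 212 ÷ 28 = 7 remainder 16. Last occurrence in the window: #8 on 20 August 1991.
Occurrences #4 through #8: 5 in total.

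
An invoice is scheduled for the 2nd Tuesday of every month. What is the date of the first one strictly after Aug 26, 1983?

Aug 1983 starts on a Monday; its first Tuesday is the 2nd, so the 2nd Tuesday is the 9th — Aug 9, 1983.
That is not after Aug 26, 1983, so look at Sep 1983.
Sep 1983 starts on a Thursday; its first Tuesday is the 6th, so the 2nd Tuesday is the 13th — Sep 13, 1983.

Sep 13, 1983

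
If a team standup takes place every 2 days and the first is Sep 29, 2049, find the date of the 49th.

Jan 3, 2050

The 49th occurrence is 48 intervals after the first: 48 × 2 = 96 days after Sep 29, 2049.
Sep has 30 days — 1 day to the end of Sep leaves 95.
Oct has 31 days (64 left).
Nov has 30 days (34 left).
Dec has 31 days (3 left).
3 days into Jan → Jan 3, 2050.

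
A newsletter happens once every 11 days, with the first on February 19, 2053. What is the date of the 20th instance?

September 16, 2053

The 20th occurrence is 19 intervals after the first: 19 × 11 = 209 days after February 19, 2053.
February has 28 days — 9 days to the end of February leaves 200.
March has 31 days (169 left).
April has 30 days (139 left).
May has 31 days (108 left).
June has 30 days (78 left).
July has 31 days (47 left).
August has 31 days (16 left).
16 days into September → September 16, 2053.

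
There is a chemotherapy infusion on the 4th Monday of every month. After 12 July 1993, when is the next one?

July 1993 starts on a Thursday; its first Monday is the 5th, so the 4th Monday is the 26th — 26 July 1993.
26 July 1993 is after 12 July 1993, so that is the next one.

26 July 1993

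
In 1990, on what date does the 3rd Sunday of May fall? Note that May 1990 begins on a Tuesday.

May 1990 begins on a Tuesday, so the first Sunday is May 6 (5 days later).
The 3rd Sunday is 2 weeks later: 6 + 14 = 20.

May 20, 1990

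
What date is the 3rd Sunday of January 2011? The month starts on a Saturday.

January 2011 begins on a Saturday, so the first Sunday is January 2 (1 day later).
The 3rd Sunday is 2 weeks later: 2 + 14 = 16.

2011-01-16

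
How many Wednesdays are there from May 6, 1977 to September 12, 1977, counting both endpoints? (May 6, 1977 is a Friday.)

18

May 6, 1977 is a Friday; the first Wednesday on or after it is May 11, 1977 (5 days later).
From May 11, 1977 to September 12, 1977: 20 + 30 + 31 + 31 + 12 = 124 days (rest of May, June, July, August, September).
124 ÷ 7 = 17 full weeks with remainder 5, so 17 more Wednesdays after the first → 18.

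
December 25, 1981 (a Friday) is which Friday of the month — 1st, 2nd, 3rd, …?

4th

Day 25 falls in week ⌈25/7⌉ of the month.
Days 1–7 hold the 1st Friday, 8–14 the 2nd, 15–21 the 3rd, 22–28 the 4th, 29–31 the 5th.
25 is in the range for the 4th.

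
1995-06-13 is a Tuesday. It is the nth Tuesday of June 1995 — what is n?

Day 13 falls in week ⌈13/7⌉ of the month.
Days 1–7 hold the 1st Tuesday, 8–14 the 2nd, 15–21 the 3rd, 22–28 the 4th, 29–31 the 5th.
13 is in the range for the 2nd.

2nd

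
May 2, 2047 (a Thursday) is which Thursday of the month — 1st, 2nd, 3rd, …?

Day 2 falls in week ⌈2/7⌉ of the month.
Days 1–7 hold the 1st Thursday, 8–14 the 2nd, 15–21 the 3rd, 22–28 the 4th, 29–31 the 5th.
2 is in the range for the 1st.

1st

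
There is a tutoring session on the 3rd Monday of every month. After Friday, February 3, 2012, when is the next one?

February 20, 2012

February 2012 starts on a Wednesday; its first Monday is the 6th, so the 3rd Monday is the 20th — February 20, 2012.
February 20, 2012 is after February 3, 2012, so that is the next one.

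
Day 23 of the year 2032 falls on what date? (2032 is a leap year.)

23 into January → January 23.

23 January 2032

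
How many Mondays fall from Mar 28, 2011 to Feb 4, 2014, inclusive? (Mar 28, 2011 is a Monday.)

150

Mar 28, 2011 is a Monday; the first Monday on or after it is Mar 28, 2011.
From Mar 28, 2011 to Feb 4, 2014: 278 + 366 + 365 + 35 = 1044 days (rest of 2011, 2012, 2013, to Feb 4, 2014 in 2014).
1044 ÷ 7 = 149 full weeks with remainder 1, so 149 more Mondays after the first → 150.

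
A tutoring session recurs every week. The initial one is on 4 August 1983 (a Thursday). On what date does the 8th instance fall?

22 September 1983

The 8th occurrence is 7 intervals after the first: 7 × 7 = 49 days after 4 August 1983.
August has 31 days — 27 days to the end of August leaves 22.
22 days into September → 22 September 1983.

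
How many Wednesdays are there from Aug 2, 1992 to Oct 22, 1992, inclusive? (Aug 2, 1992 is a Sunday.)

Aug 2, 1992 is a Sunday; the first Wednesday on or after it is Aug 5, 1992 (3 days later).
From Aug 5, 1992 to Oct 22, 1992: 26 + 30 + 22 = 78 days (rest of Aug, Sep, Oct).
78 ÷ 7 = 11 full weeks with remainder 1, so 11 more Wednesdays after the first → 12.

12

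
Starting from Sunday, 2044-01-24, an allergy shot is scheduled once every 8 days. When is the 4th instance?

2044-02-17

The 4th occurrence is 3 intervals after the first: 3 × 8 = 24 days after 2044-01-24.
January has 31 days — 7 days to the end of January leaves 17.
17 days into February → 2044-02-17.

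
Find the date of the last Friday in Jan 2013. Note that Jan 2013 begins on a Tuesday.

Jan 2013 begins on a Tuesday, so the first Friday is Jan 4 (3 days later).
Jan 2013 has 31 days. Adding weeks: 4, 11, 18, 25 — the last one ≤ 31 is the 25th.

Jan 25, 2013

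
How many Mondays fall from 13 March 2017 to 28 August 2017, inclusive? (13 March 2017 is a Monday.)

13 March 2017 is a Monday; the first Monday on or after it is 13 March 2017.
From 13 March 2017 to 28 August 2017: 18 + 30 + 31 + 30 + 31 + 28 = 168 days (rest of March, April, May, June, July, August).
168 ÷ 7 = 24 full weeks with remainder 0, so 24 more Mondays after the first → 25.

25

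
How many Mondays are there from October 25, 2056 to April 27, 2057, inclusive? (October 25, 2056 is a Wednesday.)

October 25, 2056 is a Wednesday; the first Monday on or after it is October 30, 2056 (5 days later).
From October 30, 2056 to April 27, 2057: 1 + 30 + 31 + 31 + 28 + 31 + 27 = 179 days (rest of October, November, December, January, February, March, April).
179 ÷ 7 = 25 full weeks with remainder 4, so 25 more Mondays after the first → 26.

26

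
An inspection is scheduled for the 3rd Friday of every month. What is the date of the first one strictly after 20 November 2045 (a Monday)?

November 2045 starts on a Wednesday; its first Friday is the 3rd, so the 3rd Friday is the 17th — 17 November 2045.
That is not after 20 November 2045, so look at December 2045.
December 2045 starts on a Friday; its first Friday is the 1st, so the 3rd Friday is the 15th — 15 December 2045.

15 December 2045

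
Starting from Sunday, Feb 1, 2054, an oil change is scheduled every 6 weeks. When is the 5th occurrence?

The 5th occurrence is 4 intervals after the first: 4 × 42 = 168 days after Feb 1, 2054.
Feb has 28 days — 27 days to the end of Feb leaves 141.
Mar has 31 days (110 left).
Apr has 30 days (80 left).
May has 31 days (49 left).
Jun has 30 days (19 left).
19 days into Jul → Jul 19, 2054.

Jul 19, 2054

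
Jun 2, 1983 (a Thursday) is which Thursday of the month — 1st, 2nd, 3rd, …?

Day 2 falls in week ⌈2/7⌉ of the month.
Days 1–7 hold the 1st Thursday, 8–14 the 2nd, 15–21 the 3rd, 22–28 the 4th, 29–31 the 5th.
2 is in the range for the 1st.

1st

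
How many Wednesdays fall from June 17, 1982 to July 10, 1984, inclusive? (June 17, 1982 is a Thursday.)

107

June 17, 1982 is a Thursday; the first Wednesday on or after it is June 23, 1982 (6 days later).
From June 23, 1982 to July 10, 1984: 191 + 365 + 192 = 748 days (rest of 1982, 1983, to July 10, 1984 in 1984).
748 ÷ 7 = 106 full weeks with remainder 6, so 106 more Wednesdays after the first → 107.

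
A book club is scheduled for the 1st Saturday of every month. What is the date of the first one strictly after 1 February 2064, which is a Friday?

February 2064 starts on a Friday, so its 1st Saturday is 2 February 2064 (1 day in).
2 February 2064 is after 1 February 2064, so that is the next one.

2 February 2064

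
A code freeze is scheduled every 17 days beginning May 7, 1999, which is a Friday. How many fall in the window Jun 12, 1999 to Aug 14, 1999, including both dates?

Occurrences land 17·i days after May 7, 1999 for i = 0, 1, 2, …
Jun 12, 1999 is 36 days after the start; 36 ÷ 17 = 2 remainder 2; since the remainder is 2, round up to i = 3. First occurrence in the window: #4 on Jun 27, 1999 (3×17 = 51 days in).
Aug 14, 1999 is 99 days after the start; 99 ÷ 17 = 5 remainder 14. Last occurrence in the window: #6 on Jul 31, 1999.
Occurrences #4 through #6: 3 in total.

3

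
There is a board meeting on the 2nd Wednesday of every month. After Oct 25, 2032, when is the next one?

Oct 2032 starts on a Friday; its first Wednesday is the 6th, so the 2nd Wednesday is the 13th — Oct 13, 2032.
That is not after Oct 25, 2032, so look at Nov 2032.
Nov 2032 starts on a Monday; its first Wednesday is the 3rd, so the 2nd Wednesday is the 10th — Nov 10, 2032.

Nov 10, 2032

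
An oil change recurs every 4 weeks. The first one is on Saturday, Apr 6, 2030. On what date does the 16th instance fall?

The 16th occurrence is 15 intervals after the first: 15 × 28 = 420 days after Apr 6, 2030.
Apr has 30 days — 24 days to the end of Apr leaves 396.
May has 31 days (365 left).
Jun has 30 days (335 left).
Jul has 31 days (304 left).
Aug has 31 days (273 left).
Sep has 30 days (243 left).
Oct has 31 days (212 left).
Nov has 30 days (182 left).
Dec has 31 days (151 left).
Jan has 31 days (120 left).
Feb has 28 days (92 left).
Mar has 31 days (61 left).
Apr has 30 days (31 left).
31 days into May → May 31, 2031.

May 31, 2031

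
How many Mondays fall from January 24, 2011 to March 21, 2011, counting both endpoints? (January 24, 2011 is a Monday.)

9

January 24, 2011 is a Monday; the first Monday on or after it is January 24, 2011.
From January 24, 2011 to March 21, 2011: 7 + 28 + 21 = 56 days (rest of January, February, March).
56 ÷ 7 = 8 full weeks with remainder 0, so 8 more Mondays after the first → 9.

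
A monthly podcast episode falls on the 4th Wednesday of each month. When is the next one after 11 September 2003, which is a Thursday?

24 September 2003

September 2003 starts on a Monday; its first Wednesday is the 3rd, so the 4th Wednesday is the 24th — 24 September 2003.
24 September 2003 is after 11 September 2003, so that is the next one.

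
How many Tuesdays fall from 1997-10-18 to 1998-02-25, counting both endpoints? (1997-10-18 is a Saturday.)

1997-10-18 is a Saturday; the first Tuesday on or after it is 1997-10-21 (3 days later).
From 1997-10-21 to 1998-02-25: 10 + 30 + 31 + 31 + 25 = 127 days (rest of October, November, December, January, February).
127 ÷ 7 = 18 full weeks with remainder 1, so 18 more Tuesdays after the first → 19.

19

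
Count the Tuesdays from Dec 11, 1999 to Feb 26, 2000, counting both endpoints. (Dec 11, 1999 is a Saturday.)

Dec 11, 1999 is a Saturday; the first Tuesday on or after it is Dec 14, 1999 (3 days later).
From Dec 14, 1999 to Feb 26, 2000: 17 + 31 + 26 = 74 days (rest of Dec, Jan, Feb).
74 ÷ 7 = 10 full weeks with remainder 4, so 10 more Tuesdays after the first → 11.

11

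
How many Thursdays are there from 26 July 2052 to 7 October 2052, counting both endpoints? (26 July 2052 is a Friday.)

10

26 July 2052 is a Friday; the first Thursday on or after it is 1 August 2052 (6 days later).
From 1 August 2052 to 7 October 2052: 30 + 30 + 7 = 67 days (rest of August, September, October).
67 ÷ 7 = 9 full weeks with remainder 4, so 9 more Thursdays after the first → 10.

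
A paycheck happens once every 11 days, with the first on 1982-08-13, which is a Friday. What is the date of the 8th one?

1982-10-29

The 8th occurrence is 7 intervals after the first: 7 × 11 = 77 days after 1982-08-13.
August has 31 days — 18 days to the end of August leaves 59.
September has 30 days (29 left).
29 days into October → 1982-10-29.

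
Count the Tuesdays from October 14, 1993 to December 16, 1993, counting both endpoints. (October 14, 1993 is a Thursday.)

October 14, 1993 is a Thursday; the first Tuesday on or after it is October 19, 1993 (5 days later).
From October 19, 1993 to December 16, 1993: 12 + 30 + 16 = 58 days (rest of October, November, December).
58 ÷ 7 = 8 full weeks with remainder 2, so 8 more Tuesdays after the first → 9.

9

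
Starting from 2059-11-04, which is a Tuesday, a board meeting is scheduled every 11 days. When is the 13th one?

2060-03-15

The 13th occurrence is 12 intervals after the first: 12 × 11 = 132 days after 2059-11-04.
November has 30 days — 26 days to the end of November leaves 106.
December has 31 days (75 left).
January has 31 days (44 left).
February has 29 days (15 left).
15 days into March → 2060-03-15.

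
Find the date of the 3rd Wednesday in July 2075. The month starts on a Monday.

July 2075 begins on a Monday, so the first Wednesday is July 3 (2 days later).
The 3rd Wednesday is 2 weeks later: 3 + 14 = 17.

17 July 2075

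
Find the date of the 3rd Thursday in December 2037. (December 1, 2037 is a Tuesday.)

December 17, 2037

December 2037 begins on a Tuesday, so the first Thursday is December 3 (2 days later).
The 3rd Thursday is 2 weeks later: 3 + 14 = 17.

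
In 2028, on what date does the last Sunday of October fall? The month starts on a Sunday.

29 October 2028

October 2028 begins on a Sunday, so the first Sunday is October 1.
October 2028 has 31 days. Adding weeks: 1, 8, 15, 22, 29 — the last one ≤ 31 is the 29th.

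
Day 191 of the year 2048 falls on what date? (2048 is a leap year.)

Jan has 31 days (191 − 31 = 160 remain).
Feb has 29 days (160 − 29 = 131 remain).
Mar has 31 days (131 − 31 = 100 remain).
Apr has 30 days (100 − 30 = 70 remain).
May has 31 days (70 − 31 = 39 remain).
Jun has 30 days (39 − 30 = 9 remain).
9 into Jul → Jul 9.

Jul 9, 2048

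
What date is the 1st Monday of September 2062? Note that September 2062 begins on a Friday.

September 4, 2062

September 2062 begins on a Friday, so the first Monday is September 4 (3 days later).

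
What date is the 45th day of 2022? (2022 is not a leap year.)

Jan has 31 days (45 − 31 = 14 remain).
14 into Feb → Feb 14.

Feb 14, 2022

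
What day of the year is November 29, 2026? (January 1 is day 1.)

333

Days in months before November: 31 + 28 + 31 + 30 + 31 + 30 + 31 + 31 + 30 + 31 = 304.
Plus 29 days into November → day 333.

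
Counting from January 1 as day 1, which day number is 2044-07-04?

Days in months before July: 31 + 29 + 31 + 30 + 31 + 30 = 182.
Plus 4 days into July → day 186.

186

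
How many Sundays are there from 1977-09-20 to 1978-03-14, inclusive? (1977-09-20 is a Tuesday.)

25

1977-09-20 is a Tuesday; the first Sunday on or after it is 1977-09-25 (5 days later).
From 1977-09-25 to 1978-03-14: 5 + 31 + 30 + 31 + 31 + 28 + 14 = 170 days (rest of September, October, November, December, January, February, March).
170 ÷ 7 = 24 full weeks with remainder 2, so 24 more Sundays after the first → 25.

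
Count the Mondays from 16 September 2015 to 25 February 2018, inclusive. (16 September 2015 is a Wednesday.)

127

16 September 2015 is a Wednesday; the first Monday on or after it is 21 September 2015 (5 days later).
From 21 September 2015 to 25 February 2018: 101 + 366 + 365 + 56 = 888 days (rest of 2015, 2016, 2017, to 25 February 2018 in 2018).
888 ÷ 7 = 126 full weeks with remainder 6, so 126 more Mondays after the first → 127.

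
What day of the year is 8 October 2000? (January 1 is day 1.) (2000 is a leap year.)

282

Days in months before October: 31 + 29 + 31 + 30 + 31 + 30 + 31 + 31 + 30 = 274.
Plus 8 days into October → day 282.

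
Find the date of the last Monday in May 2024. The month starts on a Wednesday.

May 27, 2024

May 2024 begins on a Wednesday, so the first Monday is May 6 (5 days later).
May 2024 has 31 days. Adding weeks: 6, 13, 20, 27 — the last one ≤ 31 is the 27th.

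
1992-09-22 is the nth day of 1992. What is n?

266

Days in months before September: 31 + 29 + 31 + 30 + 31 + 30 + 31 + 31 = 244.
Plus 22 days into September → day 266.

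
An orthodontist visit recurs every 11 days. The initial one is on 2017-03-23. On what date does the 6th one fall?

2017-05-17

The 6th occurrence is 5 intervals after the first: 5 × 11 = 55 days after 2017-03-23.
March has 31 days — 8 days to the end of March leaves 47.
April has 30 days (17 left).
17 days into May → 2017-05-17.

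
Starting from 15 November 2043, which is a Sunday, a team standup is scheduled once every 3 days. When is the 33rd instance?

The 33rd occurrence is 32 intervals after the first: 32 × 3 = 96 days after 15 November 2043.
November has 30 days — 15 days to the end of November leaves 81.
December has 31 days (50 left).
January has 31 days (19 left).
19 days into February → 19 February 2044.

19 February 2044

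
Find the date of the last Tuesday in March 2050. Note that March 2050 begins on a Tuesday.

March 29, 2050

March 2050 begins on a Tuesday, so the first Tuesday is March 1.
March 2050 has 31 days. Adding weeks: 1, 8, 15, 22, 29 — the last one ≤ 31 is the 29th.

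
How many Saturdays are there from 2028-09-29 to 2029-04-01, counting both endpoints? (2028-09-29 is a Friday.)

27

2028-09-29 is a Friday; the first Saturday on or after it is 2028-09-30 (1 day later).
From 2028-09-30 to 2029-04-01: 0 + 31 + 30 + 31 + 31 + 28 + 31 + 1 = 183 days (rest of September, October, November, December, January, February, March, April).
183 ÷ 7 = 26 full weeks with remainder 1, so 26 more Saturdays after the first → 27.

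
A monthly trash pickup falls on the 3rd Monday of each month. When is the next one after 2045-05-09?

2045-05-15

May 2045 starts on a Monday; its first Monday is the 1st, so the 3rd Monday is the 15th — 2045-05-15.
2045-05-15 is after 2045-05-09, so that is the next one.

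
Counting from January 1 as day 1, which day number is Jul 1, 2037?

182

Days in months before Jul: 31 + 28 + 31 + 30 + 31 + 30 = 181.
Plus 1 day into Jul → day 182.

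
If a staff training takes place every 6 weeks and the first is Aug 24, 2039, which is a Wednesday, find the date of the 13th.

Jan 9, 2041

The 13th occurrence is 12 intervals after the first: 12 × 42 = 504 days after Aug 24, 2039.
Aug has 31 days — 7 days to the end of Aug leaves 497.
From end of Aug to end of 2039 is 122 days (375 left).
2040 has 366 days (9 left).
9 days into Jan → Jan 9, 2041.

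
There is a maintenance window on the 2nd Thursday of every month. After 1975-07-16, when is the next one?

July 1975 starts on a Tuesday; its first Thursday is the 3rd, so the 2nd Thursday is the 10th — 1975-07-10.
That is not after 1975-07-16, so look at August 1975.
August 1975 starts on a Friday; its first Thursday is the 7th, so the 2nd Thursday is the 14th — 1975-08-14.

1975-08-14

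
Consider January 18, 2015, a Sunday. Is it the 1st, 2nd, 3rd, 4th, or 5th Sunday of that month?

Day 18 falls in week ⌈18/7⌉ of the month.
Days 1–7 hold the 1st Sunday, 8–14 the 2nd, 15–21 the 3rd, 22–28 the 4th, 29–31 the 5th.
18 is in the range for the 3rd.

3rd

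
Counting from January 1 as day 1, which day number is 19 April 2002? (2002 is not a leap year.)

109

Days in months before April: 31 + 28 + 31 = 90.
Plus 19 days into April → day 109.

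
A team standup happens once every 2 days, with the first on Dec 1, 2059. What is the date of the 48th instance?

Mar 4, 2060

The 48th occurrence is 47 intervals after the first: 47 × 2 = 94 days after Dec 1, 2059.
Dec has 31 days — 30 days to the end of Dec leaves 64.
Jan has 31 days (33 left).
Feb has 29 days (4 left).
4 days into Mar → Mar 4, 2060.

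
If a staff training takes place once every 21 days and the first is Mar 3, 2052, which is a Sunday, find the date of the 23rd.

The 23rd occurrence is 22 intervals after the first: 22 × 21 = 462 days after Mar 3, 2052.
Mar has 31 days — 28 days to the end of Mar leaves 434.
From end of Mar to end of 2052 is 275 days (159 left).
Jan has 31 days (128 left).
Feb has 28 days (100 left).
Mar has 31 days (69 left).
Apr has 30 days (39 left).
May has 31 days (8 left).
8 days into Jun → Jun 8, 2053.

Jun 8, 2053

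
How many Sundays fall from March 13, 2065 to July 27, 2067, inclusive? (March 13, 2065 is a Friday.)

124

March 13, 2065 is a Friday; the first Sunday on or after it is March 15, 2065 (2 days later).
From March 15, 2065 to July 27, 2067: 291 + 365 + 208 = 864 days (rest of 2065, 2066, to July 27, 2067 in 2067).
864 ÷ 7 = 123 full weeks with remainder 3, so 123 more Sundays after the first → 124.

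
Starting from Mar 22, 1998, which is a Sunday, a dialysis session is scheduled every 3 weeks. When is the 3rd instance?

May 3, 1998

The 3rd occurrence is 2 intervals after the first: 2 × 21 = 42 days after Mar 22, 1998.
Mar has 31 days — 9 days to the end of Mar leaves 33.
Apr has 30 days (3 left).
3 days into May → May 3, 1998.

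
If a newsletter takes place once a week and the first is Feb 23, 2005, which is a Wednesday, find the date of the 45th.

The 45th occurrence is 44 intervals after the first: 44 × 7 = 308 days after Feb 23, 2005.
Feb has 28 days — 5 days to the end of Feb leaves 303.
Mar has 31 days (272 left).
Apr has 30 days (242 left).
May has 31 days (211 left).
Jun has 30 days (181 left).
Jul has 31 days (150 left).
Aug has 31 days (119 left).
Sep has 30 days (89 left).
Oct has 31 days (58 left).
Nov has 30 days (28 left).
28 days into Dec → Dec 28, 2005.

Dec 28, 2005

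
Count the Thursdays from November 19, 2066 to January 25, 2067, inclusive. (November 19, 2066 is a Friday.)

November 19, 2066 is a Friday; the first Thursday on or after it is November 25, 2066 (6 days later).
From November 25, 2066 to January 25, 2067: 5 + 31 + 25 = 61 days (rest of November, December, January).
61 ÷ 7 = 8 full weeks with remainder 5, so 8 more Thursdays after the first → 9.

9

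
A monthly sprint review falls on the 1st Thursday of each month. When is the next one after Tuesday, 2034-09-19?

2034-10-05

September 2034 starts on a Friday, so its 1st Thursday is 2034-09-07 (6 days in).
That is not after 2034-09-19, so look at October 2034.
October 2034 starts on a Sunday, so its 1st Thursday is 2034-10-05 (4 days in).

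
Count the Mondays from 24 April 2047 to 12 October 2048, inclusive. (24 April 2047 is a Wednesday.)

24 April 2047 is a Wednesday; the first Monday on or after it is 29 April 2047 (5 days later).
From 29 April 2047 to 12 October 2048: 246 + 286 = 532 days (rest of 2047, to 12 October 2048 in 2048).
532 ÷ 7 = 76 full weeks with remainder 0, so 76 more Mondays after the first → 77.

77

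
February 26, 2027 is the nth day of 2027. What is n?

Days in months before February: 31 = 31.
Plus 26 days into February → day 57.

57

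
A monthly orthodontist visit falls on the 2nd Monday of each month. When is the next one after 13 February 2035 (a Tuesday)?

February 2035 starts on a Thursday; its first Monday is the 5th, so the 2nd Monday is the 12th — 12 February 2035.
That is not after 13 February 2035, so look at March 2035.
March 2035 starts on a Thursday; its first Monday is the 5th, so the 2nd Monday is the 12th — 12 March 2035.

12 March 2035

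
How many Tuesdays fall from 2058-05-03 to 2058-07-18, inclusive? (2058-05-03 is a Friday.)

2058-05-03 is a Friday; the first Tuesday on or after it is 2058-05-07 (4 days later).
From 2058-05-07 to 2058-07-18: 24 + 30 + 18 = 72 days (rest of May, June, July).
72 ÷ 7 = 10 full weeks with remainder 2, so 10 more Tuesdays after the first → 11.

11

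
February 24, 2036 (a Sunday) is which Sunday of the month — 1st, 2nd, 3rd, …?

4th

Day 24 falls in week ⌈24/7⌉ of the month.
Days 1–7 hold the 1st Sunday, 8–14 the 2nd, 15–21 the 3rd, 22–28 the 4th, 29–31 the 5th.
24 is in the range for the 4th.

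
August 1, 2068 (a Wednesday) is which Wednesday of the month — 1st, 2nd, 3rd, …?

Day 1 falls in week ⌈1/7⌉ of the month.
Days 1–7 hold the 1st Wednesday, 8–14 the 2nd, 15–21 the 3rd, 22–28 the 4th, 29–31 the 5th.
1 is in the range for the 1st.

1st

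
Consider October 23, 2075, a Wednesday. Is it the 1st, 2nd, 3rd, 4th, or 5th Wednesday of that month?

4th

Day 23 falls in week ⌈23/7⌉ of the month.
Days 1–7 hold the 1st Wednesday, 8–14 the 2nd, 15–21 the 3rd, 22–28 the 4th, 29–31 the 5th.
23 is in the range for the 4th.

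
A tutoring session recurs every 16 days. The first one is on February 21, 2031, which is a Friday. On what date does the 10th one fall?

July 15, 2031

The 10th occurrence is 9 intervals after the first: 9 × 16 = 144 days after February 21, 2031.
February has 28 days — 7 days to the end of February leaves 137.
March has 31 days (106 left).
April has 30 days (76 left).
May has 31 days (45 left).
June has 30 days (15 left).
15 days into July → July 15, 2031.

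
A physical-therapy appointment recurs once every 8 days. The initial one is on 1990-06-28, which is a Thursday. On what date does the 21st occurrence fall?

The 21st occurrence is 20 intervals after the first: 20 × 8 = 160 days after 1990-06-28.
June has 30 days — 2 days to the end of June leaves 158.
July has 31 days (127 left).
August has 31 days (96 left).
September has 30 days (66 left).
October has 31 days (35 left).
November has 30 days (5 left).
5 days into December → 1990-12-05.

1990-12-05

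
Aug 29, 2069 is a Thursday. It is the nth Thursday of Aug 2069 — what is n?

5th

Day 29 falls in week ⌈29/7⌉ of the month.
Days 1–7 hold the 1st Thursday, 8–14 the 2nd, 15–21 the 3rd, 22–28 the 4th, 29–31 the 5th.
29 is in the range for the 5th.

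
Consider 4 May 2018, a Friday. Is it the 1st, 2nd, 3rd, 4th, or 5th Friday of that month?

Day 4 falls in week ⌈4/7⌉ of the month.
Days 1–7 hold the 1st Friday, 8–14 the 2nd, 15–21 the 3rd, 22–28 the 4th, 29–31 the 5th.
4 is in the range for the 1st.

1st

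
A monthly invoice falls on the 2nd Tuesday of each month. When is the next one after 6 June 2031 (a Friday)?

June 2031 starts on a Sunday; its first Tuesday is the 3rd, so the 2nd Tuesday is the 10th — 10 June 2031.
10 June 2031 is after 6 June 2031, so that is the next one.

10 June 2031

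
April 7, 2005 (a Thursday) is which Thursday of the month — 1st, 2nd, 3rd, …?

1st

Day 7 falls in week ⌈7/7⌉ of the month.
Days 1–7 hold the 1st Thursday, 8–14 the 2nd, 15–21 the 3rd, 22–28 the 4th, 29–31 the 5th.
7 is in the range for the 1st.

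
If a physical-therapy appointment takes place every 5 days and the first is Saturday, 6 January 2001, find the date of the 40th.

The 40th occurrence is 39 intervals after the first: 39 × 5 = 195 days after 6 January 2001.
January has 31 days — 25 days to the end of January leaves 170.
February has 28 days (142 left).
March has 31 days (111 left).
April has 30 days (81 left).
May has 31 days (50 left).
June has 30 days (20 left).
20 days into July → 20 July 2001.

20 July 2001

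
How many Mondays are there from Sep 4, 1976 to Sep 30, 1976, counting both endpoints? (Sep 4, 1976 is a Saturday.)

4

Sep 4, 1976 is a Saturday; the first Monday on or after it is Sep 6, 1976 (2 days later).
From Sep 6, 1976 to Sep 30, 1976 is 30 − 6 = 24 days.
24 ÷ 7 = 3 full weeks with remainder 3, so 3 more Mondays after the first → 4.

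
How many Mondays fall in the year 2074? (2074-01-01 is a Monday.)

53

2074-01-01 is a Monday; the first Monday on or after it is 2074-01-01.
From 2074-01-01 to 2074-12-31: 30 + 28 + 31 + 30 + 31 + 30 + 31 + 31 + 30 + 31 + 30 + 31 = 364 days (rest of January, February, March, April, May, June, July, August, September, October, November, December).
364 ÷ 7 = 52 full weeks with remainder 0, so 52 more Mondays after the first → 53.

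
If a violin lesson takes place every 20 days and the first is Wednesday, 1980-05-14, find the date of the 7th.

1980-09-11

The 7th occurrence is 6 intervals after the first: 6 × 20 = 120 days after 1980-05-14.
May has 31 days — 17 days to the end of May leaves 103.
June has 30 days (73 left).
July has 31 days (42 left).
August has 31 days (11 left).
11 days into September → 1980-09-11.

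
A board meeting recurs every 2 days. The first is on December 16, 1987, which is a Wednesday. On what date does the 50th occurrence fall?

March 23, 1988

The 50th occurrence is 49 intervals after the first: 49 × 2 = 98 days after December 16, 1987.
December has 31 days — 15 days to the end of December leaves 83.
January has 31 days (52 left).
February has 29 days (23 left).
23 days into March → March 23, 1988.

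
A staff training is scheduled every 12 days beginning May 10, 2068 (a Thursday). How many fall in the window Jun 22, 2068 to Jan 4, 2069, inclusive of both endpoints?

16

Occurrences land 12·i days after May 10, 2068 for i = 0, 1, 2, …
Jun 22, 2068 is 43 days after the start; 43 ÷ 12 = 3 remainder 7; since the remainder is 7, round up to i = 4. First occurrence in the window: #5 on Jun 27, 2068 (4×12 = 48 days in).
Jan 4, 2069 is 239 days after the start; 239 ÷ 12 = 19 remainder 11. Last occurrence in the window: #20 on Dec 24, 2068.
Occurrences #5 through #20: 16 in total.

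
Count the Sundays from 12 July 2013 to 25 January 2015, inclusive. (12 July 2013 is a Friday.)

12 July 2013 is a Friday; the first Sunday on or after it is 14 July 2013 (2 days later).
From 14 July 2013 to 25 January 2015: 170 + 365 + 25 = 560 days (rest of 2013, 2014, to 25 January 2015 in 2015).
560 ÷ 7 = 80 full weeks with remainder 0, so 80 more Sundays after the first → 81.

81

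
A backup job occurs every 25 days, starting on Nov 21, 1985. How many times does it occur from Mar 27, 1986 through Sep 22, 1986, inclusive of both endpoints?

7

Occurrences land 25·i days after Nov 21, 1985 for i = 0, 1, 2, …
Mar 27, 1986 is 126 days after the start; 126 ÷ 25 = 5 remainder 1; since the remainder is 1, round up to i = 6. First occurrence in the window: #7 on Apr 20, 1986 (6×25 = 150 days in).
Sep 22, 1986 is 305 days after the start; 305 ÷ 25 = 12 remainder 5. Last occurrence in the window: #13 on Sep 17, 1986.
Occurrences #7 through #13: 7 in total.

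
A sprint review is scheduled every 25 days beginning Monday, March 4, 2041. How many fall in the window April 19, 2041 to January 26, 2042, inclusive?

Occurrences land 25·i days after March 4, 2041 for i = 0, 1, 2, …
April 19, 2041 is 46 days after the start; 46 ÷ 25 = 1 remainder 21; since the remainder is 21, round up to i = 2. First occurrence in the window: #3 on April 23, 2041 (2×25 = 50 days in).
January 26, 2042 is 328 days after the start; 328 ÷ 25 = 13 remainder 3. Last occurrence in the window: #14 on January 23, 2042.
Occurrences #3 through #14: 12 in total.

12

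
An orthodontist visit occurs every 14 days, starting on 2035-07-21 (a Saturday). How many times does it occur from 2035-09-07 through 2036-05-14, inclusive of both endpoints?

18

Occurrences land 14·i days after 2035-07-21 for i = 0, 1, 2, …
2035-09-07 is 48 days after the start; 48 ÷ 14 = 3 remainder 6; since the remainder is 6, round up to i = 4. First occurrence in the window: #5 on 2035-09-15 (4×14 = 56 days in).
2036-05-14 is 298 days after the start; 298 ÷ 14 = 21 remainder 4. Last occurrence in the window: #22 on 2036-05-10.
Occurrences #5 through #22: 18 in total.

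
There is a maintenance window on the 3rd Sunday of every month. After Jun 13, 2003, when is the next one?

Jun 15, 2003

Jun 2003 starts on a Sunday; its first Sunday is the 1st, so the 3rd Sunday is the 15th — Jun 15, 2003.
Jun 15, 2003 is after Jun 13, 2003, so that is the next one.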